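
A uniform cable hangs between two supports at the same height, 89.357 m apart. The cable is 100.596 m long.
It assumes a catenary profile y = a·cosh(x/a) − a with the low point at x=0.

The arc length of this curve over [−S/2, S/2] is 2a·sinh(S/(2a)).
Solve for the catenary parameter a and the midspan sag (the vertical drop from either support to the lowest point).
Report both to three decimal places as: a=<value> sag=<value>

a=52.374 sag=20.241

seed: a₀ = √(S³/(24(L−S))) = √(89.357³/(24·11.239)) = 51.430816
iter 1: u=0.868711  f(a)=+4.318e-01  f'(a)=-4.709e-01  a ← 51.430816 − (+4.318e-01/-4.709e-01) = 52.347670
iter 2: u=0.853495  f(a)=+1.182e-02  f'(a)=-4.455e-01  a ← 52.347670 − (+1.182e-02/-4.455e-01) = 52.374195
iter 3: u=0.853063  f(a)=+9.402e-06  f'(a)=-4.448e-01  a ← 52.374195 − (+9.402e-06/-4.448e-01) = 52.374216
iter 4: u=0.853063  f(a)=+5.954e-12  f'(a)=-4.448e-01  a ← 52.374216 − (+5.954e-12/-4.448e-01) = 52.374216
converged: |Δa| < 1e-12 after 4 iterations
sag = a·(cosh(S/(2a)) − 1) = 52.374216·(cosh(0.853063) − 1) = 20.240846
T_max/T_min = cosh(S/(2a)) = 1.386466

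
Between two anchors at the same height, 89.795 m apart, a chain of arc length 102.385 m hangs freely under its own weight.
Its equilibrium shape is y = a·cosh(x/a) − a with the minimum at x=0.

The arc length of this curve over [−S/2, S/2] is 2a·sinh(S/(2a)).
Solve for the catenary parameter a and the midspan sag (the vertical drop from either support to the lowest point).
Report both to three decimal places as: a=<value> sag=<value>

seed: a₀ = √(S³/(24(L−S))) = √(89.795³/(24·12.590)) = 48.950795
iter 1: u=0.917197  f(a)=+5.403e-01  f'(a)=-5.590e-01  a ← 48.950795 − (+5.403e-01/-5.590e-01) = 49.917360
iter 2: u=0.899437  f(a)=+1.642e-02  f'(a)=-5.255e-01  a ← 49.917360 − (+1.642e-02/-5.255e-01) = 49.948604
iter 3: u=0.898874  f(a)=+1.621e-05  f'(a)=-5.244e-01  a ← 49.948604 − (+1.621e-05/-5.244e-01) = 49.948634
iter 4: u=0.898873  f(a)=+1.583e-11  f'(a)=-5.244e-01  a ← 49.948634 − (+1.583e-11/-5.244e-01) = 49.948634
converged: |Δa| < 1e-12 after 4 iterations
sag = a·(cosh(S/(2a)) − 1) = 49.948634·(cosh(0.898873) − 1) = 21.574356
T_max/T_min = cosh(S/(2a)) = 1.431931

a=49.949 sag=21.574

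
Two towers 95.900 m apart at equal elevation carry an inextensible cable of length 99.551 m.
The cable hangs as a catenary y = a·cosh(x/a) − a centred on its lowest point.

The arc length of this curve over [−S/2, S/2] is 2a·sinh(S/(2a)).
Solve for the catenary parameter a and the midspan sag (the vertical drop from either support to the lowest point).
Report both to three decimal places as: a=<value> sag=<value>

seed: a₀ = √(S³/(24(L−S))) = √(95.900³/(24·3.651)) = 100.326664
iter 1: u=0.477939  f(a)=+4.193e-02  f'(a)=-7.446e-02  a ← 100.326664 − (+4.193e-02/-7.446e-02) = 100.889752
iter 2: u=0.475271  f(a)=+3.556e-04  f'(a)=-7.320e-02  a ← 100.889752 − (+3.556e-04/-7.320e-02) = 100.894610
iter 3: u=0.475248  f(a)=+2.607e-08  f'(a)=-7.319e-02  a ← 100.894610 − (+2.607e-08/-7.319e-02) = 100.894610
iter 4: u=0.475248  f(a)=+0.000e+00  f'(a)=-7.319e-02  a ← 100.894610 − (+0.000e+00/-7.319e-02) = 100.894610
converged: |Δa| < 1e-12 after 4 iterations
sag = a·(cosh(S/(2a)) − 1) = 100.894610·(cosh(0.475248) − 1) = 11.610158
T_max/T_min = cosh(S/(2a)) = 1.115072

a=100.895 sag=11.610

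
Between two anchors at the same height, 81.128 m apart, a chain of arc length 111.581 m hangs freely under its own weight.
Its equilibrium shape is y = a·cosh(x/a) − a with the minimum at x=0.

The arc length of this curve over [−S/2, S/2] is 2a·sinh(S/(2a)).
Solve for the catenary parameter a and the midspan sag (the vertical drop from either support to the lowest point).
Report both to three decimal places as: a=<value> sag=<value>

seed: a₀ = √(S³/(24(L−S))) = √(81.128³/(24·30.453)) = 27.029343
iter 1: u=1.500739  f(a)=+3.619e+00  f'(a)=-2.803e+00  a ← 27.029343 − (+3.619e+00/-2.803e+00) = 28.320316
iter 2: u=1.432329  f(a)=+2.754e-01  f'(a)=-2.392e+00  a ← 28.320316 − (+2.754e-01/-2.392e+00) = 28.435490
iter 3: u=1.426527  f(a)=+1.886e-03  f'(a)=-2.359e+00  a ← 28.435490 − (+1.886e-03/-2.359e+00) = 28.436289
iter 4: u=1.426487  f(a)=+8.975e-08  f'(a)=-2.359e+00  a ← 28.436289 − (+8.975e-08/-2.359e+00) = 28.436290
iter 5: u=1.426487  f(a)=+0.000e+00  f'(a)=-2.359e+00  a ← 28.436290 − (+0.000e+00/-2.359e+00) = 28.436290
converged: |Δa| < 1e-12 after 5 iterations
sag = a·(cosh(S/(2a)) − 1) = 28.436290·(cosh(1.426487) − 1) = 34.183216
T_max/T_min = cosh(S/(2a)) = 2.202098

a=28.436 sag=34.183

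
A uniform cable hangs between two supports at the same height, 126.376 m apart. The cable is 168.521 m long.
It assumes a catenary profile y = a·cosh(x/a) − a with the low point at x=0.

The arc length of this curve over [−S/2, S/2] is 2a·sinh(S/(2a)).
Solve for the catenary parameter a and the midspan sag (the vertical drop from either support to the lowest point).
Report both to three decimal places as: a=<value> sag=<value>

a=46.753 sag=49.609

seed: a₀ = √(S³/(24(L−S))) = √(126.376³/(24·42.145)) = 44.670237
iter 1: u=1.414544  f(a)=+4.423e+00  f'(a)=-2.293e+00  a ← 44.670237 − (+4.423e+00/-2.293e+00) = 46.599580
iter 2: u=1.355978  f(a)=+3.027e-01  f'(a)=-1.989e+00  a ← 46.599580 − (+3.027e-01/-1.989e+00) = 46.751800
iter 3: u=1.351563  f(a)=+1.648e-03  f'(a)=-1.967e+00  a ← 46.751800 − (+1.648e-03/-1.967e+00) = 46.752638
iter 4: u=1.351539  f(a)=+4.943e-08  f'(a)=-1.967e+00  a ← 46.752638 − (+4.943e-08/-1.967e+00) = 46.752638
iter 5: u=1.351539  f(a)=+0.000e+00  f'(a)=-1.967e+00  a ← 46.752638 − (+0.000e+00/-1.967e+00) = 46.752638
converged: |Δa| < 1e-12 after 5 iterations
sag = a·(cosh(S/(2a)) − 1) = 46.752638·(cosh(1.351539) − 1) = 49.609393
T_max/T_min = cosh(S/(2a)) = 2.061104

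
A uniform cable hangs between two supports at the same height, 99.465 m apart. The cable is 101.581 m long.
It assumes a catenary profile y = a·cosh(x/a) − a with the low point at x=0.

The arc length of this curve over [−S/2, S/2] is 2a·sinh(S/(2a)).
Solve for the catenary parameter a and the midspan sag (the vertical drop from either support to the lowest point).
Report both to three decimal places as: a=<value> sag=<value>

a=139.643 sag=8.950

seed: a₀ = √(S³/(24(L−S))) = √(99.465³/(24·2.116)) = 139.200879
iter 1: u=0.357271  f(a)=+1.355e-02  f'(a)=-3.079e-02  a ← 139.200879 − (+1.355e-02/-3.079e-02) = 139.640791
iter 2: u=0.356146  f(a)=+6.448e-05  f'(a)=-3.050e-02  a ← 139.640791 − (+6.448e-05/-3.050e-02) = 139.642905
iter 3: u=0.356141  f(a)=+1.477e-09  f'(a)=-3.050e-02  a ← 139.642905 − (+1.477e-09/-3.050e-02) = 139.642905
iter 4: u=0.356141  f(a)=+0.000e+00  f'(a)=-3.050e-02  a ← 139.642905 − (+0.000e+00/-3.050e-02) = 139.642905
converged: |Δa| < 1e-12 after 4 iterations
sag = a·(cosh(S/(2a)) − 1) = 139.642905·(cosh(0.356141) − 1) = 8.949880
T_max/T_min = cosh(S/(2a)) = 1.064091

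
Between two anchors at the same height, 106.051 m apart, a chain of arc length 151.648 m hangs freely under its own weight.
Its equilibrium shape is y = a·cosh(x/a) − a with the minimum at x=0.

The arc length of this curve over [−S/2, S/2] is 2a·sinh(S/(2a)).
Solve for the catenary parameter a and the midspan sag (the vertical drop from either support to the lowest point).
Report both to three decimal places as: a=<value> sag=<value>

a=34.962 sag=48.534

seed: a₀ = √(S³/(24(L−S))) = √(106.051³/(24·45.597)) = 33.014019
iter 1: u=1.606151  f(a)=+6.256e+00  f'(a)=-3.544e+00  a ← 33.014019 − (+6.256e+00/-3.544e+00) = 34.779342
iter 2: u=1.524626  f(a)=+5.368e-01  f'(a)=-2.959e+00  a ← 34.779342 − (+5.368e-01/-2.959e+00) = 34.960732
iter 3: u=1.516716  f(a)=+4.772e-03  f'(a)=-2.907e+00  a ← 34.960732 − (+4.772e-03/-2.907e+00) = 34.962373
iter 4: u=1.516645  f(a)=+3.846e-07  f'(a)=-2.907e+00  a ← 34.962373 − (+3.846e-07/-2.907e+00) = 34.962374
iter 5: u=1.516645  f(a)=+0.000e+00  f'(a)=-2.907e+00  a ← 34.962374 − (+0.000e+00/-2.907e+00) = 34.962374
converged: |Δa| < 1e-12 after 5 iterations
sag = a·(cosh(S/(2a)) − 1) = 34.962374·(cosh(1.516645) − 1) = 48.534013
T_max/T_min = cosh(S/(2a)) = 2.388178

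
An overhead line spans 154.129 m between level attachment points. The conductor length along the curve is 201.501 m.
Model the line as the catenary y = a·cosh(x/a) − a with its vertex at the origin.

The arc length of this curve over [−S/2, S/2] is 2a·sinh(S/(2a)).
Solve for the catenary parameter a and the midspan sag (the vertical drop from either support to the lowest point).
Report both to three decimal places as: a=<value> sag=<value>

a=59.200 sag=57.656

seed: a₀ = √(S³/(24(L−S))) = √(154.129³/(24·47.372)) = 56.749241
iter 1: u=1.357983  f(a)=+4.565e+00  f'(a)=-1.998e+00  a ← 56.749241 − (+4.565e+00/-1.998e+00) = 59.033467
iter 2: u=1.305437  f(a)=+2.901e-01  f'(a)=-1.752e+00  a ← 59.033467 − (+2.901e-01/-1.752e+00) = 59.199060
iter 3: u=1.301786  f(a)=+1.347e-03  f'(a)=-1.736e+00  a ← 59.199060 − (+1.347e-03/-1.736e+00) = 59.199836
iter 4: u=1.301769  f(a)=+2.936e-08  f'(a)=-1.735e+00  a ← 59.199836 − (+2.936e-08/-1.735e+00) = 59.199836
iter 5: u=1.301769  f(a)=+0.000e+00  f'(a)=-1.735e+00  a ← 59.199836 − (+0.000e+00/-1.735e+00) = 59.199836
converged: |Δa| < 1e-12 after 5 iterations
sag = a·(cosh(S/(2a)) − 1) = 59.199836·(cosh(1.301769) − 1) = 57.655989
T_max/T_min = cosh(S/(2a)) = 1.973921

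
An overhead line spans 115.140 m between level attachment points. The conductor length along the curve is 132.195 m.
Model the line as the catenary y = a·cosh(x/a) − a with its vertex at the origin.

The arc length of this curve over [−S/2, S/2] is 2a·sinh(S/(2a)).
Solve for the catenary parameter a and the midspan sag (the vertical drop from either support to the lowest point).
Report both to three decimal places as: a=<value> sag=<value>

a=62.380 sag=28.505

seed: a₀ = √(S³/(24(L−S))) = √(115.140³/(24·17.055)) = 61.067179
iter 1: u=0.942732  f(a)=+7.741e-01  f'(a)=-6.098e-01  a ← 61.067179 − (+7.741e-01/-6.098e-01) = 62.336614
iter 2: u=0.923534  f(a)=+2.480e-02  f'(a)=-5.713e-01  a ← 62.336614 − (+2.480e-02/-5.713e-01) = 62.380017
iter 3: u=0.922892  f(a)=+2.731e-05  f'(a)=-5.700e-01  a ← 62.380017 − (+2.731e-05/-5.700e-01) = 62.380065
iter 4: u=0.922891  f(a)=+3.317e-11  f'(a)=-5.700e-01  a ← 62.380065 − (+3.317e-11/-5.700e-01) = 62.380065
converged: |Δa| < 1e-12 after 4 iterations
sag = a·(cosh(S/(2a)) − 1) = 62.380065·(cosh(0.922891) − 1) = 28.505314
T_max/T_min = cosh(S/(2a)) = 1.456962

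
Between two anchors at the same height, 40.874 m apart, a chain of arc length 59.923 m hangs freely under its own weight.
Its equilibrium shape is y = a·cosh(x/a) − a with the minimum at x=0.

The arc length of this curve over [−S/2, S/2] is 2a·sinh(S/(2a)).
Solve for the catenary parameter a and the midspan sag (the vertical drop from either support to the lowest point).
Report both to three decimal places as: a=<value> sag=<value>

seed: a₀ = √(S³/(24(L−S))) = √(40.874³/(24·19.049)) = 12.221626
iter 1: u=1.672200  f(a)=+2.848e+00  f'(a)=-4.081e+00  a ← 12.221626 − (+2.848e+00/-4.081e+00) = 12.919477
iter 2: u=1.581875  f(a)=+2.621e-01  f'(a)=-3.361e+00  a ← 12.919477 − (+2.621e-01/-3.361e+00) = 12.997462
iter 3: u=1.572384  f(a)=+2.718e-03  f'(a)=-3.292e+00  a ← 12.997462 − (+2.718e-03/-3.292e+00) = 12.998287
iter 4: u=1.572284  f(a)=+2.989e-07  f'(a)=-3.291e+00  a ← 12.998287 − (+2.989e-07/-3.291e+00) = 12.998287
iter 5: u=1.572284  f(a)=+0.000e+00  f'(a)=-3.291e+00  a ← 12.998287 − (+0.000e+00/-3.291e+00) = 12.998287
converged: |Δa| < 1e-12 after 5 iterations
sag = a·(cosh(S/(2a)) − 1) = 12.998287·(cosh(1.572284) − 1) = 19.661274
T_max/T_min = cosh(S/(2a)) = 2.512605

a=12.998 sag=19.661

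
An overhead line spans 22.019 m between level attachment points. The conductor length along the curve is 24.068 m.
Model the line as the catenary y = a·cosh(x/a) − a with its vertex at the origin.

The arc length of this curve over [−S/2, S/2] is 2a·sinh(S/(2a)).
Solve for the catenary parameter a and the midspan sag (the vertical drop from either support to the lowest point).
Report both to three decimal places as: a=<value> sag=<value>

seed: a₀ = √(S³/(24(L−S))) = √(22.019³/(24·2.049)) = 14.733970
iter 1: u=0.747219  f(a)=+5.797e-02  f'(a)=-2.940e-01  a ← 14.733970 − (+5.797e-02/-2.940e-01) = 14.931157
iter 2: u=0.737351  f(a)=+1.184e-03  f'(a)=-2.821e-01  a ← 14.931157 − (+1.184e-03/-2.821e-01) = 14.935355
iter 3: u=0.737144  f(a)=+5.171e-07  f'(a)=-2.818e-01  a ← 14.935355 − (+5.171e-07/-2.818e-01) = 14.935357
iter 4: u=0.737143  f(a)=+9.592e-14  f'(a)=-2.818e-01  a ← 14.935357 − (+9.592e-14/-2.818e-01) = 14.935357
converged: |Δa| < 1e-12 after 4 iterations
sag = a·(cosh(S/(2a)) − 1) = 14.935357·(cosh(0.737143) − 1) = 4.244894
T_max/T_min = cosh(S/(2a)) = 1.284218

a=14.935 sag=4.245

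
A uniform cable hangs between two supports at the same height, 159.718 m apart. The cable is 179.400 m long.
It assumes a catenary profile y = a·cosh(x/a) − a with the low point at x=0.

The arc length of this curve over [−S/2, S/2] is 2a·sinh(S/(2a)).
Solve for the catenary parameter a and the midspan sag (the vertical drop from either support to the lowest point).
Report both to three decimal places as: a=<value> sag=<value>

a=94.543 sag=35.781

seed: a₀ = √(S³/(24(L−S))) = √(159.718³/(24·19.682)) = 92.873232
iter 1: u=0.859871  f(a)=+7.406e-01  f'(a)=-4.560e-01  a ← 92.873232 − (+7.406e-01/-4.560e-01) = 94.497191
iter 2: u=0.845094  f(a)=+1.987e-02  f'(a)=-4.318e-01  a ← 94.497191 − (+1.987e-02/-4.318e-01) = 94.543204
iter 3: u=0.844683  f(a)=+1.518e-05  f'(a)=-4.312e-01  a ← 94.543204 − (+1.518e-05/-4.312e-01) = 94.543239
iter 4: u=0.844682  f(a)=+8.811e-12  f'(a)=-4.312e-01  a ← 94.543239 − (+8.811e-12/-4.312e-01) = 94.543239
converged: |Δa| < 1e-12 after 4 iterations
sag = a·(cosh(S/(2a)) − 1) = 94.543239·(cosh(0.844682) − 1) = 35.781410
T_max/T_min = cosh(S/(2a)) = 1.378466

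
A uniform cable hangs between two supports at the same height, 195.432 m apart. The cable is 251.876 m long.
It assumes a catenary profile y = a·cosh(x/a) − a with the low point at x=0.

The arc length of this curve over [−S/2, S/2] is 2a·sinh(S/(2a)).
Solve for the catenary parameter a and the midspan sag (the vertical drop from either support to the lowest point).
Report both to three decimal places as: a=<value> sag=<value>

seed: a₀ = √(S³/(24(L−S))) = √(195.432³/(24·56.444)) = 74.229922
iter 1: u=1.316396  f(a)=+5.097e+00  f'(a)=-1.801e+00  a ← 74.229922 − (+5.097e+00/-1.801e+00) = 77.059919
iter 2: u=1.268052  f(a)=+3.060e-01  f'(a)=-1.591e+00  a ← 77.059919 − (+3.060e-01/-1.591e+00) = 77.252274
iter 3: u=1.264895  f(a)=+1.259e-03  f'(a)=-1.578e+00  a ← 77.252274 − (+1.259e-03/-1.578e+00) = 77.253071
iter 4: u=1.264882  f(a)=+2.148e-08  f'(a)=-1.578e+00  a ← 77.253071 − (+2.148e-08/-1.578e+00) = 77.253071
iter 5: u=1.264882  f(a)=+0.000e+00  f'(a)=-1.578e+00  a ← 77.253071 − (+0.000e+00/-1.578e+00) = 77.253071
converged: |Δa| < 1e-12 after 5 iterations
sag = a·(cosh(S/(2a)) − 1) = 77.253071·(cosh(1.264882) − 1) = 70.491360
T_max/T_min = cosh(S/(2a)) = 1.912473

a=77.253 sag=70.491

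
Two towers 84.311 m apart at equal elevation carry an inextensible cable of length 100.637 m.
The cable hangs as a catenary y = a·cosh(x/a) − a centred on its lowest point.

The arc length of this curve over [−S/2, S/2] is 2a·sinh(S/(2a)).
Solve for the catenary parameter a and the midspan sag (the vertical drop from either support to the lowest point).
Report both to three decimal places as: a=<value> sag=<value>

seed: a₀ = √(S³/(24(L−S))) = √(84.311³/(24·16.326)) = 39.109372
iter 1: u=1.077887  f(a)=+9.751e-01  f'(a)=-9.360e-01  a ← 39.109372 − (+9.751e-01/-9.360e-01) = 40.151115
iter 2: u=1.049921  f(a)=+4.032e-02  f'(a)=-8.600e-01  a ← 40.151115 − (+4.032e-02/-8.600e-01) = 40.197994
iter 3: u=1.048697  f(a)=+7.551e-05  f'(a)=-8.568e-01  a ← 40.197994 − (+7.551e-05/-8.568e-01) = 40.198082
iter 4: u=1.048694  f(a)=+2.660e-10  f'(a)=-8.568e-01  a ← 40.198082 − (+2.660e-10/-8.568e-01) = 40.198082
iter 5: u=1.048694  f(a)=-1.421e-14  f'(a)=-8.568e-01  a ← 40.198082 − (-1.421e-14/-8.568e-01) = 40.198082
converged: |Δa| < 1e-12 after 5 iterations
sag = a·(cosh(S/(2a)) − 1) = 40.198082·(cosh(1.048694) − 1) = 24.205623
T_max/T_min = cosh(S/(2a)) = 1.602159

a=40.198 sag=24.206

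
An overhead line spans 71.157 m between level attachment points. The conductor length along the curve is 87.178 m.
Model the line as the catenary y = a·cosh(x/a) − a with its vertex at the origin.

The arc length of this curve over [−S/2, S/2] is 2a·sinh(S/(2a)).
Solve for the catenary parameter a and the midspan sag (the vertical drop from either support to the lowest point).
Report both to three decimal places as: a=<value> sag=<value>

seed: a₀ = √(S³/(24(L−S))) = √(71.157³/(24·16.021)) = 30.610894
iter 1: u=1.162282  f(a)=+1.118e+00  f'(a)=-1.195e+00  a ← 30.610894 − (+1.118e+00/-1.195e+00) = 31.546009
iter 2: u=1.127829  f(a)=+5.326e-02  f'(a)=-1.084e+00  a ← 31.546009 − (+5.326e-02/-1.084e+00) = 31.595152
iter 3: u=1.126075  f(a)=+1.343e-04  f'(a)=-1.078e+00  a ← 31.595152 − (+1.343e-04/-1.078e+00) = 31.595277
iter 4: u=1.126070  f(a)=+8.593e-10  f'(a)=-1.078e+00  a ← 31.595277 − (+8.593e-10/-1.078e+00) = 31.595277
iter 5: u=1.126070  f(a)=+1.421e-14  f'(a)=-1.078e+00  a ← 31.595277 − (+1.421e-14/-1.078e+00) = 31.595277
converged: |Δa| < 1e-12 after 5 iterations
sag = a·(cosh(S/(2a)) − 1) = 31.595277·(cosh(1.126070) − 1) = 22.240236
T_max/T_min = cosh(S/(2a)) = 1.703910

a=31.595 sag=22.240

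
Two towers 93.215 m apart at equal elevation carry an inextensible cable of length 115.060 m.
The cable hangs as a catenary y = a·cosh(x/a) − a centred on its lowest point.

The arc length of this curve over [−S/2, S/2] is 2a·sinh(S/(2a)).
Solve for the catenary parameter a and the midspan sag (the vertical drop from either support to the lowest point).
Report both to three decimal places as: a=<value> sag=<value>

seed: a₀ = √(S³/(24(L−S))) = √(93.215³/(24·21.845)) = 39.304933
iter 1: u=1.185793  f(a)=+1.588e+00  f'(a)=-1.276e+00  a ← 39.304933 − (+1.588e+00/-1.276e+00) = 40.549723
iter 2: u=1.149391  f(a)=+7.857e-02  f'(a)=-1.153e+00  a ← 40.549723 − (+7.857e-02/-1.153e+00) = 40.617898
iter 3: u=1.147462  f(a)=+2.145e-04  f'(a)=-1.146e+00  a ← 40.617898 − (+2.145e-04/-1.146e+00) = 40.618085
iter 4: u=1.147457  f(a)=+1.607e-09  f'(a)=-1.146e+00  a ← 40.618085 − (+1.607e-09/-1.146e+00) = 40.618085
iter 5: u=1.147457  f(a)=-1.421e-14  f'(a)=-1.146e+00  a ← 40.618085 − (-1.421e-14/-1.146e+00) = 40.618085
converged: |Δa| < 1e-12 after 5 iterations
sag = a·(cosh(S/(2a)) − 1) = 40.618085·(cosh(1.147457) − 1) = 29.805844
T_max/T_min = cosh(S/(2a)) = 1.733807

a=40.618 sag=29.806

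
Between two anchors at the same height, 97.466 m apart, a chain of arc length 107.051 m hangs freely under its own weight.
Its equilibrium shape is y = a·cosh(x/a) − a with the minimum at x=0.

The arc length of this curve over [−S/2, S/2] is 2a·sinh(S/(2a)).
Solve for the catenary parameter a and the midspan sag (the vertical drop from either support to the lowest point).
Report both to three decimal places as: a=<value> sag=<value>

seed: a₀ = √(S³/(24(L−S))) = √(97.466³/(24·9.585)) = 63.442171
iter 1: u=0.768148  f(a)=+2.868e-01  f'(a)=-3.204e-01  a ← 63.442171 − (+2.868e-01/-3.204e-01) = 64.337336
iter 2: u=0.757461  f(a)=+6.183e-03  f'(a)=-3.067e-01  a ← 64.337336 − (+6.183e-03/-3.067e-01) = 64.357496
iter 3: u=0.757223  f(a)=+3.014e-06  f'(a)=-3.064e-01  a ← 64.357496 − (+3.014e-06/-3.064e-01) = 64.357506
iter 4: u=0.757223  f(a)=+7.248e-13  f'(a)=-3.064e-01  a ← 64.357506 − (+7.248e-13/-3.064e-01) = 64.357506
converged: |Δa| < 1e-12 after 4 iterations
sag = a·(cosh(S/(2a)) − 1) = 64.357506·(cosh(0.757223) − 1) = 19.349529
T_max/T_min = cosh(S/(2a)) = 1.300657

a=64.358 sag=19.350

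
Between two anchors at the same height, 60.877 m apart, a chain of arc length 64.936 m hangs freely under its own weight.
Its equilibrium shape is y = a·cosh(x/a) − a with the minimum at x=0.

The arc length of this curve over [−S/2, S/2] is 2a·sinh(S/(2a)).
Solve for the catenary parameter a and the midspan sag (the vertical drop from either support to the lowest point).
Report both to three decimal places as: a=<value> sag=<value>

a=48.598 sag=9.848

seed: a₀ = √(S³/(24(L−S))) = √(60.877³/(24·4.059)) = 48.124332
iter 1: u=0.632497  f(a)=+8.197e-02  f'(a)=-1.755e-01  a ← 48.124332 − (+8.197e-02/-1.755e-01) = 48.591299
iter 2: u=0.626419  f(a)=+1.208e-03  f'(a)=-1.704e-01  a ← 48.591299 − (+1.208e-03/-1.704e-01) = 48.598391
iter 3: u=0.626327  f(a)=+2.713e-07  f'(a)=-1.703e-01  a ← 48.598391 − (+2.713e-07/-1.703e-01) = 48.598392
iter 4: u=0.626327  f(a)=+2.842e-14  f'(a)=-1.703e-01  a ← 48.598392 − (+2.842e-14/-1.703e-01) = 48.598392
converged: |Δa| < 1e-12 after 4 iterations
sag = a·(cosh(S/(2a)) − 1) = 48.598392·(cosh(0.626327) − 1) = 9.847949
T_max/T_min = cosh(S/(2a)) = 1.202639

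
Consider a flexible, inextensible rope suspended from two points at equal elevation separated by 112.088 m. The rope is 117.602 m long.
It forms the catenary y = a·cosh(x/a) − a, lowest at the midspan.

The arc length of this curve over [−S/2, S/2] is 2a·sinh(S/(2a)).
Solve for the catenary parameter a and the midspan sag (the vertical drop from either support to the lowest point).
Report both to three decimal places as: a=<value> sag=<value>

a=103.910 sag=15.484

seed: a₀ = √(S³/(24(L−S))) = √(112.088³/(24·5.514)) = 103.157232
iter 1: u=0.543287  f(a)=+8.195e-02  f'(a)=-1.101e-01  a ← 103.157232 − (+8.195e-02/-1.101e-01) = 103.901599
iter 2: u=0.539395  f(a)=+8.955e-04  f'(a)=-1.077e-01  a ← 103.901599 − (+8.955e-04/-1.077e-01) = 103.909914
iter 3: u=0.539352  f(a)=+1.095e-07  f'(a)=-1.077e-01  a ← 103.909914 − (+1.095e-07/-1.077e-01) = 103.909915
iter 4: u=0.539352  f(a)=+2.842e-14  f'(a)=-1.077e-01  a ← 103.909915 − (+2.842e-14/-1.077e-01) = 103.909915
converged: |Δa| < 1e-12 after 4 iterations
sag = a·(cosh(S/(2a)) − 1) = 103.909915·(cosh(0.539352) − 1) = 15.483670
T_max/T_min = cosh(S/(2a)) = 1.149011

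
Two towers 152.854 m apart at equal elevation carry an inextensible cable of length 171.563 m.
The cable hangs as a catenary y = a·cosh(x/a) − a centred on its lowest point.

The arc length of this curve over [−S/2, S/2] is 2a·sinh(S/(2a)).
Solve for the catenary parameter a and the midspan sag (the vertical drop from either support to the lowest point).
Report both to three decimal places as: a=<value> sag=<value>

seed: a₀ = √(S³/(24(L−S))) = √(152.854³/(24·18.709)) = 89.183457
iter 1: u=0.856964  f(a)=+6.991e-01  f'(a)=-4.512e-01  a ← 89.183457 − (+6.991e-01/-4.512e-01) = 90.732943
iter 2: u=0.842329  f(a)=+1.864e-02  f'(a)=-4.274e-01  a ← 90.732943 − (+1.864e-02/-4.274e-01) = 90.776544
iter 3: u=0.841925  f(a)=+1.405e-05  f'(a)=-4.268e-01  a ← 90.776544 − (+1.405e-05/-4.268e-01) = 90.776577
iter 4: u=0.841924  f(a)=+8.015e-12  f'(a)=-4.268e-01  a ← 90.776577 − (+8.015e-12/-4.268e-01) = 90.776577
converged: |Δa| < 1e-12 after 4 iterations
sag = a·(cosh(S/(2a)) − 1) = 90.776577·(cosh(0.841924) − 1) = 34.118790
T_max/T_min = cosh(S/(2a)) = 1.375855

a=90.777 sag=34.119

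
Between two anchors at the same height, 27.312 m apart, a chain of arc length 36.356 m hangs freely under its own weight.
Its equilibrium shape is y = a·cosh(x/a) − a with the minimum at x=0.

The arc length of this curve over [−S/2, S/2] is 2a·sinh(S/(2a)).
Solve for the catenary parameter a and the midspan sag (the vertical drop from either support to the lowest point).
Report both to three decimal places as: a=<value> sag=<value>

a=10.137 sag=10.676

seed: a₀ = √(S³/(24(L−S))) = √(27.312³/(24·9.044)) = 9.688228
iter 1: u=1.409546  f(a)=+9.421e-01  f'(a)=-2.265e+00  a ← 9.688228 − (+9.421e-01/-2.265e+00) = 10.104134
iter 2: u=1.351526  f(a)=+6.406e-02  f'(a)=-1.967e+00  a ← 10.104134 − (+6.406e-02/-1.967e+00) = 10.136708
iter 3: u=1.347183  f(a)=+3.440e-04  f'(a)=-1.946e+00  a ← 10.136708 − (+3.440e-04/-1.946e+00) = 10.136884
iter 4: u=1.347159  f(a)=+1.004e-08  f'(a)=-1.946e+00  a ← 10.136884 − (+1.004e-08/-1.946e+00) = 10.136884
iter 5: u=1.347159  f(a)=+0.000e+00  f'(a)=-1.946e+00  a ← 10.136884 − (+0.000e+00/-1.946e+00) = 10.136884
converged: |Δa| < 1e-12 after 5 iterations
sag = a·(cosh(S/(2a)) − 1) = 10.136884·(cosh(1.347159) − 1) = 10.676479
T_max/T_min = cosh(S/(2a)) = 2.053231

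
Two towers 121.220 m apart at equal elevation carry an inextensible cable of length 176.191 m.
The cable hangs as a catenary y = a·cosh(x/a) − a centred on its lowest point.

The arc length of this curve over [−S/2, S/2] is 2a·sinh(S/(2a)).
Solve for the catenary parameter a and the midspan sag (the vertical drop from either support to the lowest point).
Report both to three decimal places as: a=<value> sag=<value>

a=39.022 sag=57.329

seed: a₀ = √(S³/(24(L−S))) = √(121.220³/(24·54.971)) = 36.744216
iter 1: u=1.649511  f(a)=+7.982e+00  f'(a)=-3.889e+00  a ← 36.744216 − (+7.982e+00/-3.889e+00) = 38.796380
iter 2: u=1.562259  f(a)=+7.175e-01  f'(a)=-3.219e+00  a ← 38.796380 − (+7.175e-01/-3.219e+00) = 39.019274
iter 3: u=1.553335  f(a)=+7.062e-03  f'(a)=-3.156e+00  a ← 39.019274 − (+7.062e-03/-3.156e+00) = 39.021512
iter 4: u=1.553246  f(a)=+6.991e-07  f'(a)=-3.155e+00  a ← 39.021512 − (+6.991e-07/-3.155e+00) = 39.021512
iter 5: u=1.553246  f(a)=+0.000e+00  f'(a)=-3.155e+00  a ← 39.021512 − (+0.000e+00/-3.155e+00) = 39.021512
converged: |Δa| < 1e-12 after 5 iterations
sag = a·(cosh(S/(2a)) − 1) = 39.021512·(cosh(1.553246) − 1) = 57.329386
T_max/T_min = cosh(S/(2a)) = 2.469174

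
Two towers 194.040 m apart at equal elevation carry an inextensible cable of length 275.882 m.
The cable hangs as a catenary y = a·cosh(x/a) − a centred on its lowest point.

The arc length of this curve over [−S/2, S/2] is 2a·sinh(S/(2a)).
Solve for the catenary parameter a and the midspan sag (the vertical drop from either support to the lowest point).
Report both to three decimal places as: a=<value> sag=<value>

seed: a₀ = √(S³/(24(L−S))) = √(194.040³/(24·81.842)) = 60.987827
iter 1: u=1.590809  f(a)=+1.100e+01  f'(a)=-3.427e+00  a ← 60.987827 − (+1.100e+01/-3.427e+00) = 64.197868
iter 2: u=1.511265  f(a)=+9.283e-01  f'(a)=-2.871e+00  a ← 64.197868 − (+9.283e-01/-2.871e+00) = 64.521178
iter 3: u=1.503692  f(a)=+7.955e-03  f'(a)=-2.822e+00  a ← 64.521178 − (+7.955e-03/-2.822e+00) = 64.523997
iter 4: u=1.503627  f(a)=+5.952e-07  f'(a)=-2.822e+00  a ← 64.523997 − (+5.952e-07/-2.822e+00) = 64.523997
iter 5: u=1.503627  f(a)=-5.684e-14  f'(a)=-2.822e+00  a ← 64.523997 − (-5.684e-14/-2.822e+00) = 64.523997
converged: |Δa| < 1e-12 after 5 iterations
sag = a·(cosh(S/(2a)) − 1) = 64.523997·(cosh(1.503627) − 1) = 87.762134
T_max/T_min = cosh(S/(2a)) = 2.360147

a=64.524 sag=87.762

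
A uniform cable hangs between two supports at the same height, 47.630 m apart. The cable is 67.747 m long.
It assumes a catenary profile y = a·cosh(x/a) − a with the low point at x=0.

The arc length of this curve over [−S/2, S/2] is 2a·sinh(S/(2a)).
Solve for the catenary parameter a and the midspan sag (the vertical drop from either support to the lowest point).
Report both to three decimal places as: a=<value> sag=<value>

a=15.829 sag=21.561

seed: a₀ = √(S³/(24(L−S))) = √(47.630³/(24·20.117)) = 14.960071
iter 1: u=1.591904  f(a)=+2.708e+00  f'(a)=-3.436e+00  a ← 14.960071 − (+2.708e+00/-3.436e+00) = 15.748374
iter 2: u=1.512220  f(a)=+2.288e-01  f'(a)=-2.878e+00  a ← 15.748374 − (+2.288e-01/-2.878e+00) = 15.827885
iter 3: u=1.504623  f(a)=+1.966e-03  f'(a)=-2.828e+00  a ← 15.827885 − (+1.966e-03/-2.828e+00) = 15.828580
iter 4: u=1.504557  f(a)=+1.479e-07  f'(a)=-2.828e+00  a ← 15.828580 − (+1.479e-07/-2.828e+00) = 15.828580
iter 5: u=1.504557  f(a)=+1.421e-14  f'(a)=-2.828e+00  a ← 15.828580 − (+1.421e-14/-2.828e+00) = 15.828580
converged: |Δa| < 1e-12 after 5 iterations
sag = a·(cosh(S/(2a)) − 1) = 15.828580·(cosh(1.504557) − 1) = 21.560696
T_max/T_min = cosh(S/(2a)) = 2.362137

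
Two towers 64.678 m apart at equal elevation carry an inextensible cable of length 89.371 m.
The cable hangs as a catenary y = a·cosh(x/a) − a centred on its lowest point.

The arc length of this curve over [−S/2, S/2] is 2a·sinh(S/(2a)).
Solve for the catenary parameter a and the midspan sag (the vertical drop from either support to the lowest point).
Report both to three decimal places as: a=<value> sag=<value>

seed: a₀ = √(S³/(24(L−S))) = √(64.678³/(24·24.693)) = 21.366940
iter 1: u=1.513506  f(a)=+2.987e+00  f'(a)=-2.886e+00  a ← 21.366940 − (+2.987e+00/-2.886e+00) = 22.402107
iter 2: u=1.443570  f(a)=+2.308e-01  f'(a)=-2.456e+00  a ← 22.402107 − (+2.308e-01/-2.456e+00) = 22.496101
iter 3: u=1.437538  f(a)=+1.633e-03  f'(a)=-2.421e+00  a ← 22.496101 − (+1.633e-03/-2.421e+00) = 22.496775
iter 4: u=1.437495  f(a)=+8.301e-08  f'(a)=-2.421e+00  a ← 22.496775 − (+8.301e-08/-2.421e+00) = 22.496775
iter 5: u=1.437495  f(a)=-1.421e-14  f'(a)=-2.421e+00  a ← 22.496775 − (-1.421e-14/-2.421e+00) = 22.496775
converged: |Δa| < 1e-12 after 5 iterations
sag = a·(cosh(S/(2a)) − 1) = 22.496775·(cosh(1.437495) − 1) = 27.532204
T_max/T_min = cosh(S/(2a)) = 2.223829

a=22.497 sag=27.532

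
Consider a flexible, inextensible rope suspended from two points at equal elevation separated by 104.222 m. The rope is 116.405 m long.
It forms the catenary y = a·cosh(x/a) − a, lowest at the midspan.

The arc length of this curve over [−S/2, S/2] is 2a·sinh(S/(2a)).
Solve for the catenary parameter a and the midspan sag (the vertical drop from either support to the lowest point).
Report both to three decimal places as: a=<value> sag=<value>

a=63.287 sag=22.694

seed: a₀ = √(S³/(24(L−S))) = √(104.222³/(24·12.183)) = 62.223776
iter 1: u=0.837477  f(a)=+4.344e-01  f'(a)=-4.197e-01  a ← 62.223776 − (+4.344e-01/-4.197e-01) = 63.258784
iter 2: u=0.823775  f(a)=+1.108e-02  f'(a)=-3.986e-01  a ← 63.258784 − (+1.108e-02/-3.986e-01) = 63.286574
iter 3: u=0.823413  f(a)=+7.618e-06  f'(a)=-3.980e-01  a ← 63.286574 − (+7.618e-06/-3.980e-01) = 63.286593
iter 4: u=0.823413  f(a)=+3.595e-12  f'(a)=-3.980e-01  a ← 63.286593 − (+3.595e-12/-3.980e-01) = 63.286593
converged: |Δa| < 1e-12 after 4 iterations
sag = a·(cosh(S/(2a)) − 1) = 63.286593·(cosh(0.823413) − 1) = 22.694357
T_max/T_min = cosh(S/(2a)) = 1.358597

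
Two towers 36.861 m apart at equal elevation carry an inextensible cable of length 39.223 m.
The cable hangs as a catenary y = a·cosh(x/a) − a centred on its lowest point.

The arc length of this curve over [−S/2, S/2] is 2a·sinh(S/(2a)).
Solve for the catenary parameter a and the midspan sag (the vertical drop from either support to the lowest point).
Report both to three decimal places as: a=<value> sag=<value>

a=30.005 sag=5.841

seed: a₀ = √(S³/(24(L−S))) = √(36.861³/(24·2.362)) = 29.723853
iter 1: u=0.620058  f(a)=+4.582e-02  f'(a)=-1.651e-01  a ← 29.723853 − (+4.582e-02/-1.651e-01) = 30.001364
iter 2: u=0.614322  f(a)=+6.497e-04  f'(a)=-1.605e-01  a ← 30.001364 − (+6.497e-04/-1.605e-01) = 30.005413
iter 3: u=0.614239  f(a)=+1.347e-07  f'(a)=-1.604e-01  a ← 30.005413 − (+1.347e-07/-1.604e-01) = 30.005414
iter 4: u=0.614239  f(a)=+7.105e-15  f'(a)=-1.604e-01  a ← 30.005414 − (+7.105e-15/-1.604e-01) = 30.005414
converged: |Δa| < 1e-12 after 4 iterations
sag = a·(cosh(S/(2a)) − 1) = 30.005414·(cosh(0.614239) − 1) = 5.840587
T_max/T_min = cosh(S/(2a)) = 1.194651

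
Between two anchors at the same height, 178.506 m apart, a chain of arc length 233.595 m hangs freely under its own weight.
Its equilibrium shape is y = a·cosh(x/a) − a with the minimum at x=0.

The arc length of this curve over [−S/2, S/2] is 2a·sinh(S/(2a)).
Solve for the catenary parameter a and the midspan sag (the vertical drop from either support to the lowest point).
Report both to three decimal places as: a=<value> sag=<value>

a=68.434 sag=66.935

seed: a₀ = √(S³/(24(L−S))) = √(178.506³/(24·55.089)) = 65.590533
iter 1: u=1.360760  f(a)=+5.331e+00  f'(a)=-2.012e+00  a ← 65.590533 − (+5.331e+00/-2.012e+00) = 68.240019
iter 2: u=1.307928  f(a)=+3.400e-01  f'(a)=-1.763e+00  a ← 68.240019 − (+3.400e-01/-1.763e+00) = 68.432906
iter 3: u=1.304241  f(a)=+1.592e-03  f'(a)=-1.746e+00  a ← 68.432906 − (+1.592e-03/-1.746e+00) = 68.433817
iter 4: u=1.304224  f(a)=+3.525e-08  f'(a)=-1.746e+00  a ← 68.433817 − (+3.525e-08/-1.746e+00) = 68.433817
iter 5: u=1.304224  f(a)=-2.842e-14  f'(a)=-1.746e+00  a ← 68.433817 − (-2.842e-14/-1.746e+00) = 68.433817
converged: |Δa| < 1e-12 after 5 iterations
sag = a·(cosh(S/(2a)) − 1) = 68.433817·(cosh(1.304224) − 1) = 66.935468
T_max/T_min = cosh(S/(2a)) = 1.978105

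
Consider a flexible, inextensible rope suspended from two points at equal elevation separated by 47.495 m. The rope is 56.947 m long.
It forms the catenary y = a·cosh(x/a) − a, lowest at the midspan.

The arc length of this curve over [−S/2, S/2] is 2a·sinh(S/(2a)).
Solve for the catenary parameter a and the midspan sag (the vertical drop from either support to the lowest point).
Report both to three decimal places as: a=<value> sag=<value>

seed: a₀ = √(S³/(24(L−S))) = √(47.495³/(24·9.452)) = 21.732233
iter 1: u=1.092732  f(a)=+5.806e-01  f'(a)=-9.783e-01  a ← 21.732233 − (+5.806e-01/-9.783e-01) = 22.325766
iter 2: u=1.063681  f(a)=+2.464e-02  f'(a)=-8.968e-01  a ← 22.325766 − (+2.464e-02/-8.968e-01) = 22.353237
iter 3: u=1.062374  f(a)=+4.871e-05  f'(a)=-8.933e-01  a ← 22.353237 − (+4.871e-05/-8.933e-01) = 22.353291
iter 4: u=1.062372  f(a)=+1.912e-10  f'(a)=-8.933e-01  a ← 22.353291 − (+1.912e-10/-8.933e-01) = 22.353291
iter 5: u=1.062372  f(a)=+7.105e-15  f'(a)=-8.933e-01  a ← 22.353291 − (+7.105e-15/-8.933e-01) = 22.353291
converged: |Δa| < 1e-12 after 5 iterations
sag = a·(cosh(S/(2a)) − 1) = 22.353291·(cosh(1.062372) − 1) = 13.846292
T_max/T_min = cosh(S/(2a)) = 1.619430

a=22.353 sag=13.846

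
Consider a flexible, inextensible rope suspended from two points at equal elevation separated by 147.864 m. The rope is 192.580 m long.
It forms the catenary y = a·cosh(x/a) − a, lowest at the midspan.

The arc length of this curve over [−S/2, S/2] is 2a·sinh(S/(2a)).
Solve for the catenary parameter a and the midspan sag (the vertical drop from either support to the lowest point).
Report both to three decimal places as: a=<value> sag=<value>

seed: a₀ = √(S³/(24(L−S))) = √(147.864³/(24·44.716)) = 54.885368
iter 1: u=1.347026  f(a)=+4.237e+00  f'(a)=-1.945e+00  a ← 54.885368 − (+4.237e+00/-1.945e+00) = 57.063655
iter 2: u=1.295606  f(a)=+2.653e-01  f'(a)=-1.708e+00  a ← 57.063655 − (+2.653e-01/-1.708e+00) = 57.218938
iter 3: u=1.292090  f(a)=+1.194e-03  f'(a)=-1.693e+00  a ← 57.218938 − (+1.194e-03/-1.693e+00) = 57.219643
iter 4: u=1.292074  f(a)=+2.441e-08  f'(a)=-1.693e+00  a ← 57.219643 − (+2.441e-08/-1.693e+00) = 57.219643
iter 5: u=1.292074  f(a)=+0.000e+00  f'(a)=-1.693e+00  a ← 57.219643 − (+0.000e+00/-1.693e+00) = 57.219643
converged: |Δa| < 1e-12 after 5 iterations
sag = a·(cosh(S/(2a)) − 1) = 57.219643·(cosh(1.292074) − 1) = 54.788623
T_max/T_min = cosh(S/(2a)) = 1.957514

a=57.220 sag=54.789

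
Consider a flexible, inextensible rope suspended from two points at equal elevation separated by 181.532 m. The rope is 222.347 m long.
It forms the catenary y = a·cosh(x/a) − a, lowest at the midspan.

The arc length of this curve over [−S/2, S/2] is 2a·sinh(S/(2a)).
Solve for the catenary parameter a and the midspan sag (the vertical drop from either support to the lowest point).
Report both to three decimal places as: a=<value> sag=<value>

seed: a₀ = √(S³/(24(L−S))) = √(181.532³/(24·40.815)) = 78.147352
iter 1: u=1.161472  f(a)=+2.843e+00  f'(a)=-1.192e+00  a ← 78.147352 − (+2.843e+00/-1.192e+00) = 80.531632
iter 2: u=1.127085  f(a)=+1.353e-01  f'(a)=-1.081e+00  a ← 80.531632 − (+1.353e-01/-1.081e+00) = 80.656753
iter 3: u=1.125337  f(a)=+3.403e-04  f'(a)=-1.076e+00  a ← 80.656753 − (+3.403e-04/-1.076e+00) = 80.657069
iter 4: u=1.125332  f(a)=+2.165e-09  f'(a)=-1.076e+00  a ← 80.657069 − (+2.165e-09/-1.076e+00) = 80.657069
iter 5: u=1.125332  f(a)=+0.000e+00  f'(a)=-1.076e+00  a ← 80.657069 − (+0.000e+00/-1.076e+00) = 80.657069
converged: |Δa| < 1e-12 after 5 iterations
sag = a·(cosh(S/(2a)) − 1) = 80.657069·(cosh(1.125332) − 1) = 56.693249
T_max/T_min = cosh(S/(2a)) = 1.702892

a=80.657 sag=56.693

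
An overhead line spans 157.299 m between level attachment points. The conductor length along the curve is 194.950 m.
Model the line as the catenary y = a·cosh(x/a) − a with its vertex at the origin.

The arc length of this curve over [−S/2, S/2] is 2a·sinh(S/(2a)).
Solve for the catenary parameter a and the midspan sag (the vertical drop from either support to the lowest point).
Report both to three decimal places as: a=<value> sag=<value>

a=67.866 sag=50.908

seed: a₀ = √(S³/(24(L−S))) = √(157.299³/(24·37.651)) = 65.628891
iter 1: u=1.198398  f(a)=+2.798e+00  f'(a)=-1.321e+00  a ← 65.628891 − (+2.798e+00/-1.321e+00) = 67.747181
iter 2: u=1.160927  f(a)=+1.412e-01  f'(a)=-1.191e+00  a ← 67.747181 − (+1.412e-01/-1.191e+00) = 67.865755
iter 3: u=1.158898  f(a)=+4.017e-04  f'(a)=-1.184e+00  a ← 67.865755 − (+4.017e-04/-1.184e+00) = 67.866094
iter 4: u=1.158892  f(a)=+3.273e-09  f'(a)=-1.184e+00  a ← 67.866094 − (+3.273e-09/-1.184e+00) = 67.866094
iter 5: u=1.158892  f(a)=-2.842e-14  f'(a)=-1.184e+00  a ← 67.866094 − (-2.842e-14/-1.184e+00) = 67.866094
converged: |Δa| < 1e-12 after 5 iterations
sag = a·(cosh(S/(2a)) − 1) = 67.866094·(cosh(1.158892) − 1) = 50.907566
T_max/T_min = cosh(S/(2a)) = 1.750118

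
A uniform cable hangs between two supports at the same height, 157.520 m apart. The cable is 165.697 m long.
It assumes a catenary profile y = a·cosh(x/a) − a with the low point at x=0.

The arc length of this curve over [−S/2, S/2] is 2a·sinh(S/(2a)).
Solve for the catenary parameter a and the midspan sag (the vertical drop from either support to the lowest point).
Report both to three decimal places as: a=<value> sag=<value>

seed: a₀ = √(S³/(24(L−S))) = √(157.520³/(24·8.177)) = 141.124019
iter 1: u=0.558091  f(a)=+1.283e-01  f'(a)=-1.195e-01  a ← 141.124019 − (+1.283e-01/-1.195e-01) = 142.197281
iter 2: u=0.553878  f(a)=+1.478e-03  f'(a)=-1.168e-01  a ← 142.197281 − (+1.478e-03/-1.168e-01) = 142.209938
iter 3: u=0.553829  f(a)=+2.013e-07  f'(a)=-1.168e-01  a ← 142.209938 − (+2.013e-07/-1.168e-01) = 142.209940
iter 4: u=0.553829  f(a)=+0.000e+00  f'(a)=-1.168e-01  a ← 142.209940 − (+0.000e+00/-1.168e-01) = 142.209940
converged: |Δa| < 1e-12 after 4 iterations
sag = a·(cosh(S/(2a)) − 1) = 142.209940·(cosh(0.553829) − 1) = 22.372990
T_max/T_min = cosh(S/(2a)) = 1.157324

a=142.210 sag=22.373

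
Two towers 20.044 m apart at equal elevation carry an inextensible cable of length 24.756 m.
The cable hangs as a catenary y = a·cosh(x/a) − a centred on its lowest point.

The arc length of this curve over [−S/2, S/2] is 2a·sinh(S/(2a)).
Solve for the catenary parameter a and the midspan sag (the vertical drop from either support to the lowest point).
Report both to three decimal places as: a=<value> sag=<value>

a=8.721 sag=6.421

seed: a₀ = √(S³/(24(L−S))) = √(20.044³/(24·4.712)) = 8.438560
iter 1: u=1.187643  f(a)=+3.437e-01  f'(a)=-1.282e+00  a ← 8.438560 − (+3.437e-01/-1.282e+00) = 8.706559
iter 2: u=1.151086  f(a)=+1.705e-02  f'(a)=-1.158e+00  a ← 8.706559 − (+1.705e-02/-1.158e+00) = 8.721284
iter 3: u=1.149143  f(a)=+4.683e-05  f'(a)=-1.152e+00  a ← 8.721284 − (+4.683e-05/-1.152e+00) = 8.721325
iter 4: u=1.149137  f(a)=+3.553e-10  f'(a)=-1.152e+00  a ← 8.721325 − (+3.553e-10/-1.152e+00) = 8.721325
iter 5: u=1.149137  f(a)=-7.105e-15  f'(a)=-1.152e+00  a ← 8.721325 − (-7.105e-15/-1.152e+00) = 8.721325
converged: |Δa| < 1e-12 after 5 iterations
sag = a·(cosh(S/(2a)) − 1) = 8.721325·(cosh(1.149137) − 1) = 6.420550
T_max/T_min = cosh(S/(2a)) = 1.736190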